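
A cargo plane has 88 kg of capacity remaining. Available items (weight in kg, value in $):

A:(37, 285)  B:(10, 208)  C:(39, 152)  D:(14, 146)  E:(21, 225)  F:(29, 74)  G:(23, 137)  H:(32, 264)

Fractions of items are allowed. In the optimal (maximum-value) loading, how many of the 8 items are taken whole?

4

Ratios (sorted): B 20.80, E 10.71, D 10.43, H 8.25, A 7.70, G 5.96, C 3.90, F 2.55
take B (10 @ 208); take E (21 @ 225); take D (14 @ 146); take H (32 @ 264); take 11/37 of A → 84.73. Capacity used 88/88.
4 item(s) taken whole; one partial (take 11/37 of A).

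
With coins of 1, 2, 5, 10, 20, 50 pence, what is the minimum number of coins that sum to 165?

5

165 − 3×50→15 − 1×10→5 − 1×5→0
Total coins = 3 + 1 + 1 = 5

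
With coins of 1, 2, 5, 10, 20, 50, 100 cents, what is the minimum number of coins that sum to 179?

6

179 = 1×100 + 1×50 + 1×20 + 1×5 + 2×2
Total coins = 1 + 1 + 1 + 1 + 2 = 6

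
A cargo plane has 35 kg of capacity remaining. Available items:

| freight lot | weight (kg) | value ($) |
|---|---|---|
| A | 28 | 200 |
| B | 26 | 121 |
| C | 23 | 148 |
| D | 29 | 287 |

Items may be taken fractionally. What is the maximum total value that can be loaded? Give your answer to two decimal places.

Order: D (287/29=9.90) > A (200/28=7.14) > C (148/23=6.43) > B (121/26=4.65)
Fill: take D (29 @ 287) → take 6/28 of A → 42.86; 35/35 used.
Total value = 329.86

329.86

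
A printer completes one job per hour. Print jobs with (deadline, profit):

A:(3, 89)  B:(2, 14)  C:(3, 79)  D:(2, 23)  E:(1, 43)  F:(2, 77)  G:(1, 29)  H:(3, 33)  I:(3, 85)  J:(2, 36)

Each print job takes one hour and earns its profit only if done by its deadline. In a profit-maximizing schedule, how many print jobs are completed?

3

Take jobs in profit order; each goes to the latest open slot no later than its deadline.
Profit order: A=89 I=85 C=79 F=77 E=43 J=36 H=33 G=29 D=23 B=14
Assign: A→slot 3, I→slot 2, C→slot 1, F skipped, E skipped, J skipped, H skipped, G skipped, D skipped, B skipped.
Slots: [1:C] [2:I] [3:A]
3 of 10 scheduled.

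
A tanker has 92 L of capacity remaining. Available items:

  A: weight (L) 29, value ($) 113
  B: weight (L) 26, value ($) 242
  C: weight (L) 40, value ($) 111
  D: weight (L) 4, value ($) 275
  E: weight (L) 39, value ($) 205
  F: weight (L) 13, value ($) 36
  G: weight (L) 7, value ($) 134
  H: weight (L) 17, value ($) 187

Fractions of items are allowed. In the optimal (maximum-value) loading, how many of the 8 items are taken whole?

4

Sort by value per unit weight and fill in that order.
Order: D (275/4=68.75) > G (134/7=19.14) > H (187/17=11.00) > B (242/26=9.31) > E (205/39=5.26) > A (113/29=3.90) > C (111/40=2.77) > F (36/13=2.77)
Fill: take D (4 @ 275) → take G (7 @ 134) → take H (17 @ 187) → take B (26 @ 242) → take 38/39 of E → 199.74; 92/92 used.
4 item(s) taken whole; one partial (take 38/39 of E).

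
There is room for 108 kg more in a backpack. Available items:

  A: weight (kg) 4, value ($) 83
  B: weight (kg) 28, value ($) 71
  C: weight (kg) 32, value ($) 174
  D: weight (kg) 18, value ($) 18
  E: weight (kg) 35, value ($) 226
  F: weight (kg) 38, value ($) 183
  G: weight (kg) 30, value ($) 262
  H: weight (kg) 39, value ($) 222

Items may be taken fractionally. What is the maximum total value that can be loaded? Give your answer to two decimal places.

Greedy by value/weight ratio, highest first.
Order: A (83/4=20.75) > G (262/30=8.73) > E (226/35=6.46) > H (222/39=5.69) > C (174/32=5.44) > F (183/38=4.82) > B (71/28=2.54) > D (18/18=1.00)
Fill: take A (4 @ 83) → take G (30 @ 262) → take E (35 @ 226) → take H (39 @ 222); 108/108 used.
Total value = 793.00

793.00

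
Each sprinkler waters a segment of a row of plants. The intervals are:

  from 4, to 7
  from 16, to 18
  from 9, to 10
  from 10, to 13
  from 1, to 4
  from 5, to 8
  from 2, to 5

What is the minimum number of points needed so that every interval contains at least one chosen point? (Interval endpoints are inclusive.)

Process intervals by earliest right end; each time one isn't hit yet, stab at its right endpoint.
Sorted: [1,4] [2,5] [4,7] [5,8] [9,10] [10,13] [16,18]
{[1,4],[2,5],[4,7]} hit by 4; {[5,8]} hit by 8; {[9,10],[10,13]} hit by 10; {[16,18]} hit by 18.
Points: 4, 8, 10, 18 (4 total).

4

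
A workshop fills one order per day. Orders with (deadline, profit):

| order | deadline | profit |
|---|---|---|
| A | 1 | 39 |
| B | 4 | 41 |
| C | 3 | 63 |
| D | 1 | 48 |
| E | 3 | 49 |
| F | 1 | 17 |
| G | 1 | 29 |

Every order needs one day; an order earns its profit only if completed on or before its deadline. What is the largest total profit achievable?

Take jobs in profit order; each goes to the latest open slot no later than its deadline.
Profit order: C=63 E=49 D=48 B=41 A=39 G=29 F=17
Assign: C→slot 3, E→slot 2, D→slot 1, B→slot 4, A skipped, G skipped, F skipped.
Slots: [1:D] [2:E] [3:C] [4:B]
Profit = 48 + 49 + 63 + 41 = 201

201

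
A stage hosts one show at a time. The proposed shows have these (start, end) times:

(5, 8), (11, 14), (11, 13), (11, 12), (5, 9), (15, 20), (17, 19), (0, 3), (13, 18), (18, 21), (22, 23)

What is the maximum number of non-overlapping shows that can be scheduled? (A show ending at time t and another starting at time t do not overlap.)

6

Sorted by end: (0,3)  (5,8)  (5,9)  (11,12)  (11,13)  (11,14)  (13,18)  (17,19)  (15,20)  (18,21)  (22,23)
take (0,3); take (5,8); skip (5,9); take (11,12); skip (11,14); take (13,18); skip (17,19); skip (15,20); take (18,21); take (22,23).
Selected 6 shows.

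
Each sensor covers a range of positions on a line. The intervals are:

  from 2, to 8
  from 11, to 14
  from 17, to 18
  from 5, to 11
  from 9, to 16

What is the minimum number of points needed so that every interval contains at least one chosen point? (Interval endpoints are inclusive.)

Process intervals by earliest right end; each time one isn't hit yet, stab at its right endpoint.
Sorted: [2,8] [5,11] [11,14] [9,16] [17,18]
{[2,8],[5,11]} hit by 8; {[11,14],[9,16]} hit by 14; {[17,18]} hit by 18.
Points: 8, 14, 18 (3 total).

3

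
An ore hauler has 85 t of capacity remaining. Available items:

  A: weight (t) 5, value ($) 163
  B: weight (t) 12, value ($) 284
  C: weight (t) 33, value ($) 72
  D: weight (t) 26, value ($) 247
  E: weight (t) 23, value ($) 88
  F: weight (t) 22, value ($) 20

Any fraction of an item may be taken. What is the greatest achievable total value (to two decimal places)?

823.45

Sort by value per unit weight and fill in that order.
Order: A (163/5=32.60) > B (284/12=23.67) > D (247/26=9.50) > E (88/23=3.83) > C (72/33=2.18) > F (20/22=0.91)
Fill: take A (5 @ 163) → take B (12 @ 284) → take D (26 @ 247) → take E (23 @ 88) → take 19/33 of C → 41.45; 85/85 used.
Total value = 823.45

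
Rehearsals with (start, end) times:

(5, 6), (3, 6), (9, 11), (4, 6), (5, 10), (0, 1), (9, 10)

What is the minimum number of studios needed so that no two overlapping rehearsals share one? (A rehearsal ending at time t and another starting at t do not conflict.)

4

Count concurrent intervals with a sweep; the peak is the room count.
starts: [0, 3, 4, 5, 5, 9, 9]
ends:   [1, 6, 6, 6, 10, 10, 11]
s0→1 e1→0 s3→1 s4→2 s5→3 s5→4  — peak 4.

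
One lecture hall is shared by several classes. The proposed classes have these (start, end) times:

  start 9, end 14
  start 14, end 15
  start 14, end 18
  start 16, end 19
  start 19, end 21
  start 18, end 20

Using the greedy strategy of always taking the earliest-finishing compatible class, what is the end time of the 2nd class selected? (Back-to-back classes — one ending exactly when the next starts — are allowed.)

By end time: (9,14), (14,15), (14,18), (16,19), (18,20), (19,21).
Pick (9,14); next start ≥ 14 → (14,15); next start ≥ 15 → (16,19); next start ≥ 19 → (19,21).
Selected: (9,14) (14,15) (16,19) (19,21)

15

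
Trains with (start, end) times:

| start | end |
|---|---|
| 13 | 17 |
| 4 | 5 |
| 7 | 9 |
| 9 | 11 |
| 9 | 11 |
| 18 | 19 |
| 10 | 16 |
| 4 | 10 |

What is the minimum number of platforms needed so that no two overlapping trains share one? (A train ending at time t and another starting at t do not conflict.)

Count concurrent intervals with a sweep; the peak is the room count.
starts: [4, 4, 7, 9, 9, 10, 13, 18]
ends:   [5, 9, 10, 11, 11, 16, 17, 19]
s4→1 s4→2 e5→1 s7→2 e9→1 s9→2 s9→3  — peak 3.

3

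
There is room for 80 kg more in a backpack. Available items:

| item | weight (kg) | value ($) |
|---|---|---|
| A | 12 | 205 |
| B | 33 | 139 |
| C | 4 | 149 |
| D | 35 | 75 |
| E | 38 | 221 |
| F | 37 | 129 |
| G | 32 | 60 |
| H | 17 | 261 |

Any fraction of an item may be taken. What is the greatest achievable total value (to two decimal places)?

Ratios (sorted): C 37.25, A 17.08, H 15.35, E 5.82, B 4.21, F 3.49, D 2.14, G 1.88
take C (4 @ 149); take A (12 @ 205); take H (17 @ 261); take E (38 @ 221); take 9/33 of B → 37.91. Capacity used 80/80.
Total value = 873.91

873.91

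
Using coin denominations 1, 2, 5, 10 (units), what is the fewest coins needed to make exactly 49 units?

7

Use the largest denomination that fits, subtract, and repeat.
49 = 4×10 + 1×5 + 2×2
Total coins = 4 + 1 + 2 = 7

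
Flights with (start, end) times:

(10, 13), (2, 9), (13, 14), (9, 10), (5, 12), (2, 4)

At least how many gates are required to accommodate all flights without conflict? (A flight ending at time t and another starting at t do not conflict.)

2

The answer is the maximum number of intervals overlapping at any instant.
starts: [2, 2, 5, 9, 10, 13]
ends:   [4, 9, 10, 12, 13, 14]
s2→1 s2→2  — peak 2.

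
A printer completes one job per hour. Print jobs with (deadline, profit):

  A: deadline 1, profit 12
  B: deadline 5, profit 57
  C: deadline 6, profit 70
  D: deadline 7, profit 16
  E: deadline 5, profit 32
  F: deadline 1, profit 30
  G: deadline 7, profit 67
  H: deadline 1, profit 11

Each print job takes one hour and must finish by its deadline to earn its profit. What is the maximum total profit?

272

Sort by profit descending; place each in the latest free slot ≤ its deadline.
By profit: C(d6,70), G(d7,67), B(d5,57), E(d5,32), F(d1,30), D(d7,16), A(d1,12), H(d1,11)
C→slot 6; G→slot 7; B→slot 5; E→slot 4; F→slot 1; D→slot 3; A skipped; H skipped.
Profit = 30 + 16 + 32 + 57 + 70 + 67 = 272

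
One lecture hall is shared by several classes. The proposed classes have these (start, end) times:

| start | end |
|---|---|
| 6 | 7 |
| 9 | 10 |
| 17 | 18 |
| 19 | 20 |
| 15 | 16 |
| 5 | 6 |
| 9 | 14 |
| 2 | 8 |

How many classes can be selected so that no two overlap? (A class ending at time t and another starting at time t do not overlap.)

6

Order by finish time; keep every interval that doesn't clash with the previous kept one.
Sorted by end: (5,6)  (6,7)  (2,8)  (9,10)  (9,14)  (15,16)  (17,18)  (19,20)
take (5,6); take (6,7); skip (2,8); take (9,10); take (15,16); take (17,18); take (19,20).
Selected 6 classes.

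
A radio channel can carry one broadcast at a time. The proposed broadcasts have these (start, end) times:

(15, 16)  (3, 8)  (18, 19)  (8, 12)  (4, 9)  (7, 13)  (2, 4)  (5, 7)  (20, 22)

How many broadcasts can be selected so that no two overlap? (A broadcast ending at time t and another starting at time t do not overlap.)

6

Greedy by earliest finish: after sorting by end time, pick each interval compatible with the last pick.
By end time: (2,4), (5,7), (3,8), (4,9), (8,12), (7,13), (15,16), (18,19), (20,22).
Pick (2,4); next start ≥ 4 → (5,7); next start ≥ 7 → (8,12); next start ≥ 12 → (15,16); next start ≥ 16 → (18,19); next start ≥ 19 → (20,22).
Selected 6 broadcasts.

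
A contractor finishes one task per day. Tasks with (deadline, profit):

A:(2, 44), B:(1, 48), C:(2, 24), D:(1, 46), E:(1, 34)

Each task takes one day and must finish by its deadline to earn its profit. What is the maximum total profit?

92

Sort by profit descending; place each in the latest free slot ≤ its deadline.
Profit order: B=48 D=46 A=44 E=34 C=24
Assign: B→slot 1, D skipped, A→slot 2, E skipped, C skipped.
Slots: [1:B] [2:A]
Profit = 48 + 44 = 92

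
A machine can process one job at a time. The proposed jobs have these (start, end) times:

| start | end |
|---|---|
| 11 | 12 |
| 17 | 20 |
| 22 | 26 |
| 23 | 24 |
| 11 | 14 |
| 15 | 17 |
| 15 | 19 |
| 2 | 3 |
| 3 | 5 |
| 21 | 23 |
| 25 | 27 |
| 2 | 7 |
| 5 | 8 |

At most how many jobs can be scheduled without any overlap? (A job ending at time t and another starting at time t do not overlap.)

Greedy by earliest finish: after sorting by end time, pick each interval compatible with the last pick.
Sorted by end: (2,3)  (3,5)  (2,7)  (5,8)  (11,12)  (11,14)  (15,17)  (15,19)  (17,20)  (21,23)  (23,24)  (22,26)  (25,27)
take (2,3); take (3,5); skip (2,7); take (5,8); take (11,12); take (15,17); skip (15,19); take (17,20); take (21,23); take (23,24); take (25,27).
Selected 9 jobs.

9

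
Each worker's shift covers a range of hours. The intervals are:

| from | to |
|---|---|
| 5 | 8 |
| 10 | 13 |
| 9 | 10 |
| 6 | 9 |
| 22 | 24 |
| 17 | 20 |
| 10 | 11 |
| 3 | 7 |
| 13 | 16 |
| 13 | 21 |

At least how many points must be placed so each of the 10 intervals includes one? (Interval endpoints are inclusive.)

Sort by right endpoint; whenever an interval is uncovered, place a point at its right end.
By right end: [3,7]  [5,8]  [6,9]  [9,10]  [10,11]  [10,13]  [13,16]  [17,20]  [13,21]  [22,24]
[3,7] uncovered → point at 7; [9,10] uncovered → point at 10; [13,16] uncovered → point at 16; [17,20] uncovered → point at 20; [22,24] uncovered → point at 24.
Points: 7, 10, 16, 20, 24 (5 total).

5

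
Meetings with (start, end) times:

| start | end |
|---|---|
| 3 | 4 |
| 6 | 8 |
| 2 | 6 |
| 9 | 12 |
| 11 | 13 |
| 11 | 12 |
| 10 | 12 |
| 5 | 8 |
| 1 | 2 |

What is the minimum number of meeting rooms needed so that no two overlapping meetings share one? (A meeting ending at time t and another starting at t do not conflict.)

4

The answer is the maximum number of intervals overlapping at any instant.
starts: [1, 2, 3, 5, 6, 9, 10, 11, 11]
ends:   [2, 4, 6, 8, 8, 12, 12, 12, 13]
s1→1 e2→0 s2→1 s3→2 e4→1 s5→2 e6→1 s6→2 e8→1 e8→0 s9→1 s10→2 s11→3 s11→4  — peak 4.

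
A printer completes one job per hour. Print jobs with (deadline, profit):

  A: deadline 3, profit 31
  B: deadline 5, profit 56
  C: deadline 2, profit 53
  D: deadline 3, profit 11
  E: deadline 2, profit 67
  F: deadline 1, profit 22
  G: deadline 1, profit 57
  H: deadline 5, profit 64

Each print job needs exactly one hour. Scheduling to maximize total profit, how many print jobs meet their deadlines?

Take jobs in profit order; each goes to the latest open slot no later than its deadline.
By profit: E(d2,67), H(d5,64), G(d1,57), B(d5,56), C(d2,53), A(d3,31), F(d1,22), D(d3,11)
E→slot 2; H→slot 5; G→slot 1; B→slot 4; C skipped; A→slot 3; F skipped; D skipped.
5 of 8 scheduled.

5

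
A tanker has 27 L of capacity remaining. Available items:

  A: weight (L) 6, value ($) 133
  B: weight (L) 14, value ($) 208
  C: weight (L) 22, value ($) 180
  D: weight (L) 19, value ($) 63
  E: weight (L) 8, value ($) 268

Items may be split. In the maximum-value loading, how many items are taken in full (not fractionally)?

2

Greedy by value/weight ratio, highest first.
Order: E (268/8=33.50) > A (133/6=22.17) > B (208/14=14.86) > C (180/22=8.18) > D (63/19=3.32)
Fill: take E (8 @ 268) → take A (6 @ 133) → take 13/14 of B → 193.14; 27/27 used.
2 item(s) taken whole; one partial (take 13/14 of B).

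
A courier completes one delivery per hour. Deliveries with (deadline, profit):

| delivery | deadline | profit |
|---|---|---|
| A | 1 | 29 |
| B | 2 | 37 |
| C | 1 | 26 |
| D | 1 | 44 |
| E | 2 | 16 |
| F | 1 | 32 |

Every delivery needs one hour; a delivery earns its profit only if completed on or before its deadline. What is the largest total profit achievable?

Sort by profit descending; place each in the latest free slot ≤ its deadline.
Profit order: D=44 B=37 F=32 A=29 C=26 E=16
Assign: D→slot 1, B→slot 2, F skipped, A skipped, C skipped, E skipped.
Slots: [1:D] [2:B]
Profit = 44 + 37 = 81

81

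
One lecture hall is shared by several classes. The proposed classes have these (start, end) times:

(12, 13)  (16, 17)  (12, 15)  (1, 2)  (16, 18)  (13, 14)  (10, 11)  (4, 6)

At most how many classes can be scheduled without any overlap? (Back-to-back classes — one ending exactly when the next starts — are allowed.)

By end time: (1,2), (4,6), (10,11), (12,13), (13,14), (12,15), (16,17), (16,18).
Pick (1,2); next start ≥ 2 → (4,6); next start ≥ 6 → (10,11); next start ≥ 11 → (12,13); next start ≥ 13 → (13,14); next start ≥ 14 → (16,17).
Selected 6 classes.

6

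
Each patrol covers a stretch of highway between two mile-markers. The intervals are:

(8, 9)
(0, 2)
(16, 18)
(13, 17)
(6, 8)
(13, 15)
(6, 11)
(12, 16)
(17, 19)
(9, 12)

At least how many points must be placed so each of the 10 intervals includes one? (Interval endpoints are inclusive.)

5

Process intervals by earliest right end; each time one isn't hit yet, stab at its right endpoint.
Sorted: [0,2] [6,8] [8,9] [6,11] [9,12] [13,15] [12,16] [13,17] [16,18] [17,19]
{[0,2]} hit by 2; {[6,8],[8,9],[6,11]} hit by 8; {[9,12]} hit by 12; {[13,15],[12,16],[13,17]} hit by 15; {[16,18],[17,19]} hit by 18.
Points: 2, 8, 12, 15, 18 (5 total).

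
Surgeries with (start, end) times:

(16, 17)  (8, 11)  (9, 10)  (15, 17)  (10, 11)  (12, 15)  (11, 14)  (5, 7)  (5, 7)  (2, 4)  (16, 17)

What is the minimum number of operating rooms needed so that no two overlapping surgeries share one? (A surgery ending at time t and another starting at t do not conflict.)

Count concurrent intervals with a sweep; the peak is the room count.
starts: [2, 5, 5, 8, 9, 10, 11, 12, 15, 16, 16]
ends:   [4, 7, 7, 10, 11, 11, 14, 15, 17, 17, 17]
s2→1 e4→0 s5→1 s5→2 e7→1 e7→0 s8→1 s9→2 e10→1 s10→2 e11→1 e11→0 s11→1 s12→2 e14→1 e15→0 s15→1 s16→2 s16→3  — peak 3.

3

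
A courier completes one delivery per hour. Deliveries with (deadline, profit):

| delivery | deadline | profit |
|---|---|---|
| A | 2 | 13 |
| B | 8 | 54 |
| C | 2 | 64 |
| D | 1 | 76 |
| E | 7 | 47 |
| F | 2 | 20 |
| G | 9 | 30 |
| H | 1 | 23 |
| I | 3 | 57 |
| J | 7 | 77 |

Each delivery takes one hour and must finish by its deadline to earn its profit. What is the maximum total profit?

405

By profit: J(d7,77), D(d1,76), C(d2,64), I(d3,57), B(d8,54), E(d7,47), G(d9,30), H(d1,23), F(d2,20), A(d2,13)
J→slot 7; D→slot 1; C→slot 2; I→slot 3; B→slot 8; E→slot 6; G→slot 9; H skipped; F skipped; A skipped.
Profit = 76 + 64 + 57 + 47 + 77 + 54 + 30 = 405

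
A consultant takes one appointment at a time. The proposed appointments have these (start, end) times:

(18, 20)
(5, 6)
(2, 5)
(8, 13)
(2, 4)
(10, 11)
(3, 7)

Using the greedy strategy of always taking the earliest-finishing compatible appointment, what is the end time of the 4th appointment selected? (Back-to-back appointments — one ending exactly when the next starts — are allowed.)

Greedy by earliest finish: after sorting by end time, pick each interval compatible with the last pick.
By end time: (2,4), (2,5), (5,6), (3,7), (10,11), (8,13), (18,20).
Pick (2,4); next start ≥ 4 → (5,6); next start ≥ 6 → (10,11); next start ≥ 11 → (18,20).
Selected: (2,4) (5,6) (10,11) (18,20)

20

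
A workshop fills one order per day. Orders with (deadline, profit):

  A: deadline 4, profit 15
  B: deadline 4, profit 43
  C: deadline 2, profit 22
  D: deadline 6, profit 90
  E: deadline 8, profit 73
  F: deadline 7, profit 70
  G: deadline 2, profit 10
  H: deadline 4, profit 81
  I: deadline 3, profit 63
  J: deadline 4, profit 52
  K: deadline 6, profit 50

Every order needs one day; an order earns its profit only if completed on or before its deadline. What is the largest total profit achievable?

522

Sort by profit descending; place each in the latest free slot ≤ its deadline.
By profit: D(d6,90), H(d4,81), E(d8,73), F(d7,70), I(d3,63), J(d4,52), K(d6,50), B(d4,43), C(d2,22), A(d4,15), G(d2,10)
D→slot 6; H→slot 4; E→slot 8; F→slot 7; I→slot 3; J→slot 2; K→slot 5; B→slot 1; C skipped; A skipped; G skipped.
Profit = 43 + 52 + 63 + 81 + 50 + 90 + 70 + 73 = 522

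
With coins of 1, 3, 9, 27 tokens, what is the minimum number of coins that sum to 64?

64 = 2×27 + 1×9 + 1×1
Total coins = 2 + 1 + 1 = 4

4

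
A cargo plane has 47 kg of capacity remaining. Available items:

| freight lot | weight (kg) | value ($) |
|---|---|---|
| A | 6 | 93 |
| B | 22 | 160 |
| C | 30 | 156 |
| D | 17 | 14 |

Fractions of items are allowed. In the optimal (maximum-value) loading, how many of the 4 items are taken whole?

2

Sort by value per unit weight and fill in that order.
Ratios (sorted): A 15.50, B 7.27, C 5.20, D 0.82
take A (6 @ 93); take B (22 @ 160); take 19/30 of C → 98.80. Capacity used 47/47.
2 item(s) taken whole; one partial (take 19/30 of C).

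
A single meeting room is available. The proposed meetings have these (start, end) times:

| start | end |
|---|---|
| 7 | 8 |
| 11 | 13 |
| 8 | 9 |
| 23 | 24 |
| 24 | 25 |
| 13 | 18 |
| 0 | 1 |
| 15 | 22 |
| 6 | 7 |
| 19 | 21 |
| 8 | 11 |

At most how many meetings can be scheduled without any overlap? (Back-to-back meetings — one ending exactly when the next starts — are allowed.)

Greedy by earliest finish: after sorting by end time, pick each interval compatible with the last pick.
By end time: (0,1), (6,7), (7,8), (8,9), (8,11), (11,13), (13,18), (19,21), (15,22), (23,24), (24,25).
Pick (0,1); next start ≥ 1 → (6,7); next start ≥ 7 → (7,8); next start ≥ 8 → (8,9); next start ≥ 9 → (11,13); next start ≥ 13 → (13,18); next start ≥ 18 → (19,21); next start ≥ 21 → (23,24); next start ≥ 24 → (24,25).
Selected 9 meetings.

9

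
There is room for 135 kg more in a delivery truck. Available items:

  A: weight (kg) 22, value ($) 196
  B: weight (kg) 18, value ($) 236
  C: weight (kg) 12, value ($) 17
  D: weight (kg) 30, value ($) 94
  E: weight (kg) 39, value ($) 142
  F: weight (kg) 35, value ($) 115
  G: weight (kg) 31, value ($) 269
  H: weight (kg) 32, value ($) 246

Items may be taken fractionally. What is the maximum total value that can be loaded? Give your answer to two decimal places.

1063.51

Order: B (236/18=13.11) > A (196/22=8.91) > G (269/31=8.68) > H (246/32=7.69) > E (142/39=3.64) > F (115/35=3.29) > D (94/30=3.13) > C (17/12=1.42)
Fill: take B (18 @ 236) → take A (22 @ 196) → take G (31 @ 269) → take H (32 @ 246) → take 32/39 of E → 116.51; 135/135 used.
Total value = 1063.51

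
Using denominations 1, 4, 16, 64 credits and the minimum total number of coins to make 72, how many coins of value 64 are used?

1

Greedy: take as many of the largest coin as possible, then repeat with the remainder.
72 = 1×64 + 2×4
Count of 64: 1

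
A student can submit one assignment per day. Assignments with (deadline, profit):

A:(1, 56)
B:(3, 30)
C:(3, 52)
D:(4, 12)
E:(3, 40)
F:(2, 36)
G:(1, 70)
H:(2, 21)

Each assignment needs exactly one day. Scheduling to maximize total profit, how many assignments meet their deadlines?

Sort by profit descending; place each in the latest free slot ≤ its deadline.
By profit: G(d1,70), A(d1,56), C(d3,52), E(d3,40), F(d2,36), B(d3,30), H(d2,21), D(d4,12)
G→slot 1; A skipped; C→slot 3; E→slot 2; F skipped; B skipped; H skipped; D→slot 4.
4 of 8 scheduled.

4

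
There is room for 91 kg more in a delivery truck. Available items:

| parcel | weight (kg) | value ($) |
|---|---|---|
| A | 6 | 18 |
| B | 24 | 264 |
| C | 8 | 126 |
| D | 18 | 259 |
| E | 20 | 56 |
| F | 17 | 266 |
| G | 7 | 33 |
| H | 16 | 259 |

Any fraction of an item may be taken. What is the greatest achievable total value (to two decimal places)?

Order: H (259/16=16.19) > C (126/8=15.75) > F (266/17=15.65) > D (259/18=14.39) > B (264/24=11.00) > G (33/7=4.71) > A (18/6=3.00) > E (56/20=2.80)
Fill: take H (16 @ 259) → take C (8 @ 126) → take F (17 @ 266) → take D (18 @ 259) → take B (24 @ 264) → take G (7 @ 33) → take 1/6 of A → 3.00; 91/91 used.
Total value = 1210.00

1210.00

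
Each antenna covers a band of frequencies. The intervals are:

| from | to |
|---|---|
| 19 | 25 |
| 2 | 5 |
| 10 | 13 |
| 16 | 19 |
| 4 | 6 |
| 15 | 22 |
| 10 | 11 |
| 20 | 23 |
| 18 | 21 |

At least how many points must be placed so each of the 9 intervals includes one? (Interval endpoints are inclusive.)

4

Sorted: [2,5] [4,6] [10,11] [10,13] [16,19] [18,21] [15,22] [20,23] [19,25]
{[2,5],[4,6]} hit by 5; {[10,11],[10,13]} hit by 11; {[16,19],[18,21],[15,22]} hit by 19; {[20,23],[19,25]} hit by 23.
Points: 5, 11, 19, 23 (4 total).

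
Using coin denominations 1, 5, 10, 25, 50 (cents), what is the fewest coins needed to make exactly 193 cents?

9

193 = 3×50 + 1×25 + 1×10 + 1×5 + 3×1
Total coins = 3 + 1 + 1 + 1 + 3 = 9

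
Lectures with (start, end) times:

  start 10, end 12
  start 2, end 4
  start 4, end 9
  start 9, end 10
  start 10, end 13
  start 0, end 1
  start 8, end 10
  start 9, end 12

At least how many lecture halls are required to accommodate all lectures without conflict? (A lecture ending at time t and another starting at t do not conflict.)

3

Count concurrent intervals with a sweep; the peak is the room count.
starts: [0, 2, 4, 8, 9, 9, 10, 10]
ends:   [1, 4, 9, 10, 10, 12, 12, 13]
s0→1 e1→0 s2→1 e4→0 s4→1 s8→2 e9→1 s9→2 s9→3  — peak 3.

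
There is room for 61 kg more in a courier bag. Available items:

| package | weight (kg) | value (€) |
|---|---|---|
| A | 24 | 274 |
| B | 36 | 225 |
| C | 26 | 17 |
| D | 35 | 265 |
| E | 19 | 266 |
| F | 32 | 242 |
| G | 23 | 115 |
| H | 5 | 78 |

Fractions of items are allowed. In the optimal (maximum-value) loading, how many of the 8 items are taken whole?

Sort by value per unit weight and fill in that order.
Order: H (78/5=15.60) > E (266/19=14.00) > A (274/24=11.42) > D (265/35=7.57) > F (242/32=7.56) > B (225/36=6.25) > G (115/23=5.00) > C (17/26=0.65)
Fill: take H (5 @ 78) → take E (19 @ 266) → take A (24 @ 274) → take 13/35 of D → 98.43; 61/61 used.
3 item(s) taken whole; one partial (take 13/35 of D).

3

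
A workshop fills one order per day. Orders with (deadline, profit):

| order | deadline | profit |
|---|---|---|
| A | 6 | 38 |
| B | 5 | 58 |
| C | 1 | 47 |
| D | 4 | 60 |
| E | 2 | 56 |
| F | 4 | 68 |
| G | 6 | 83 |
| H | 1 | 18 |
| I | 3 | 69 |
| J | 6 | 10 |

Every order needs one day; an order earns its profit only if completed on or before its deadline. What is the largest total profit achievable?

394

By profit: G(d6,83), I(d3,69), F(d4,68), D(d4,60), B(d5,58), E(d2,56), C(d1,47), A(d6,38), H(d1,18), J(d6,10)
G→slot 6; I→slot 3; F→slot 4; D→slot 2; B→slot 5; E→slot 1; C skipped; A skipped; H skipped; J skipped.
Profit = 56 + 60 + 69 + 68 + 58 + 83 = 394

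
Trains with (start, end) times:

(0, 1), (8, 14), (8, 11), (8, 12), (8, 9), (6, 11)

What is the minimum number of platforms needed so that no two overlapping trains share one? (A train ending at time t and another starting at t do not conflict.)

5

The answer is the maximum number of intervals overlapping at any instant.
starts: [0, 6, 8, 8, 8, 8]
ends:   [1, 9, 11, 11, 12, 14]
s0→1 e1→0 s6→1 s8→2 s8→3 s8→4 s8→5  — peak 5.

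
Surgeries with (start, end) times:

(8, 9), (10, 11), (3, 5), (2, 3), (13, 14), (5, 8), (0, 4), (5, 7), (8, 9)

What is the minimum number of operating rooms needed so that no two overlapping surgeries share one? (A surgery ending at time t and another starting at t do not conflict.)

2

Count concurrent intervals with a sweep; the peak is the room count.
starts: [0, 2, 3, 5, 5, 8, 8, 10, 13]
ends:   [3, 4, 5, 7, 8, 9, 9, 11, 14]
s0→1 s2→2  — peak 2.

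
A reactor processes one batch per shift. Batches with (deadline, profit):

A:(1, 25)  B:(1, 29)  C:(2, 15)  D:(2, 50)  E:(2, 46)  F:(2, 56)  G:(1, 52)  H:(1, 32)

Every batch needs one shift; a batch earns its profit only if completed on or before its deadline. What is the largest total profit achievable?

Take jobs in profit order; each goes to the latest open slot no later than its deadline.
Profit order: F=56 G=52 D=50 E=46 H=32 B=29 A=25 C=15
Assign: F→slot 2, G→slot 1, D skipped, E skipped, H skipped, B skipped, A skipped, C skipped.
Slots: [1:G] [2:F]
Profit = 52 + 56 = 108

108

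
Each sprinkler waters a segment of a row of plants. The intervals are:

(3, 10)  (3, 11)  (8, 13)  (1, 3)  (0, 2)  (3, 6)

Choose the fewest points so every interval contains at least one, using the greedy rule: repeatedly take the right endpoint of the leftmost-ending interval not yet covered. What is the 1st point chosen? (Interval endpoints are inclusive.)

2

Sort by right endpoint; whenever an interval is uncovered, place a point at its right end.
By right end: [0,2]  [1,3]  [3,6]  [3,10]  [3,11]  [8,13]
[0,2] uncovered → point at 2; [3,6] uncovered → point at 6; [8,13] uncovered → point at 13.
Points: 2, 6, 13 (3 total).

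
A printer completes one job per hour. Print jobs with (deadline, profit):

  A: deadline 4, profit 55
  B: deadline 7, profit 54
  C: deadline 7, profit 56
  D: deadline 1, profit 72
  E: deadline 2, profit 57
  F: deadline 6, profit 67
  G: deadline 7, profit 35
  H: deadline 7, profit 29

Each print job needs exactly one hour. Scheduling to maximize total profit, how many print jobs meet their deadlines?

Profit order: D=72 F=67 E=57 C=56 A=55 B=54 G=35 H=29
Assign: D→slot 1, F→slot 6, E→slot 2, C→slot 7, A→slot 4, B→slot 5, G→slot 3, H skipped.
Slots: [1:D] [2:E] [3:G] [4:A] [5:B] [6:F] [7:C]
7 of 8 scheduled.

7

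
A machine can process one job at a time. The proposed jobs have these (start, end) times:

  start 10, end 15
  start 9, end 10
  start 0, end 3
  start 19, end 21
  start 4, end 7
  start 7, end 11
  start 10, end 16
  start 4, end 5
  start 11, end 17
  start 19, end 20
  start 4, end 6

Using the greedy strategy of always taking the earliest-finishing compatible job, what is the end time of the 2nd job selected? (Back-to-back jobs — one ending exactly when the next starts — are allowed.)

Sorted by end: (0,3)  (4,5)  (4,6)  (4,7)  (9,10)  (7,11)  (10,15)  (10,16)  (11,17)  (19,20)  (19,21)
take (0,3); take (4,5); skip (4,7); take (9,10); take (10,15); skip (10,16); skip (11,17); take (19,20).
Selected: (0,3) (4,5) (9,10) (10,15) (19,20)

5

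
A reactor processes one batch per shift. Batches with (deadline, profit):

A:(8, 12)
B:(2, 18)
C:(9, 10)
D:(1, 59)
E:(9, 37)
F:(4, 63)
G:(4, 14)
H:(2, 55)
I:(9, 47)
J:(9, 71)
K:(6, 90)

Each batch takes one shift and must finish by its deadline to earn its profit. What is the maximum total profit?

448

Sort by profit descending; place each in the latest free slot ≤ its deadline.
By profit: K(d6,90), J(d9,71), F(d4,63), D(d1,59), H(d2,55), I(d9,47), E(d9,37), B(d2,18), G(d4,14), A(d8,12), C(d9,10)
K→slot 6; J→slot 9; F→slot 4; D→slot 1; H→slot 2; I→slot 8; E→slot 7; B skipped; G→slot 3; A→slot 5; C skipped.
Profit = 59 + 55 + 14 + 63 + 12 + 90 + 37 + 47 + 71 = 448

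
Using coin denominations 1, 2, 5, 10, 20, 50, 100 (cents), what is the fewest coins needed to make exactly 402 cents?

5

Greedy: take as many of the largest coin as possible, then repeat with the remainder.
402 = 4×100 + 1×2
Total coins = 4 + 1 = 5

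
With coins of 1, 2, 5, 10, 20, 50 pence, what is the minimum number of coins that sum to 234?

Use the largest denomination that fits, subtract, and repeat.
234 − 4×50→34 − 1×20→14 − 1×10→4 − 2×2→0
Total coins = 4 + 1 + 1 + 2 = 8

8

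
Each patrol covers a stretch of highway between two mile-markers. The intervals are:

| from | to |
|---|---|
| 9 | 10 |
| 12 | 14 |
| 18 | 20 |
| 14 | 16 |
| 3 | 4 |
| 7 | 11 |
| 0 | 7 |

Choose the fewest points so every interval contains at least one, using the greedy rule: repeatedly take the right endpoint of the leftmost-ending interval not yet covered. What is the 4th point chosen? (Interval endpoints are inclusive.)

20

Sort by right endpoint; whenever an interval is uncovered, place a point at its right end.
Sorted: [3,4] [0,7] [9,10] [7,11] [12,14] [14,16] [18,20]
{[3,4],[0,7]} hit by 4; {[9,10],[7,11]} hit by 10; {[12,14],[14,16]} hit by 14; {[18,20]} hit by 20.
Points: 4, 10, 14, 20 (4 total).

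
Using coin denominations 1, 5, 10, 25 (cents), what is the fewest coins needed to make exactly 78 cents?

6

Greedy: take as many of the largest coin as possible, then repeat with the remainder.
78 − 3×25→3 − 3×1→0
Total coins = 3 + 3 = 6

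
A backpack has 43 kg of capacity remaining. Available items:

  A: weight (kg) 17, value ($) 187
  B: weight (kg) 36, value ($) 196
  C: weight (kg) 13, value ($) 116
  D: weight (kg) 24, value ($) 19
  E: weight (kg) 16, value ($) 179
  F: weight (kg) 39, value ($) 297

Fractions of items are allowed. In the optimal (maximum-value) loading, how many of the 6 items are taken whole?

2

Sort by value per unit weight and fill in that order.
Ratios (sorted): E 11.19, A 11.00, C 8.92, F 7.62, B 5.44, D 0.79
take E (16 @ 179); take A (17 @ 187); take 10/13 of C → 89.23. Capacity used 43/43.
2 item(s) taken whole; one partial (take 10/13 of C).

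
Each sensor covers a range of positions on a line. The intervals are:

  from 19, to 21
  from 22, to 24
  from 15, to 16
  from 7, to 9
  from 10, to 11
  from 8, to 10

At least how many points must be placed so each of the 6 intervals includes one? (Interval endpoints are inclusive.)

5

Sort by right endpoint; whenever an interval is uncovered, place a point at its right end.
Sorted: [7,9] [8,10] [10,11] [15,16] [19,21] [22,24]
{[7,9],[8,10]} hit by 9; {[10,11]} hit by 11; {[15,16]} hit by 16; {[19,21]} hit by 21; {[22,24]} hit by 24.
Points: 9, 11, 16, 21, 24 (5 total).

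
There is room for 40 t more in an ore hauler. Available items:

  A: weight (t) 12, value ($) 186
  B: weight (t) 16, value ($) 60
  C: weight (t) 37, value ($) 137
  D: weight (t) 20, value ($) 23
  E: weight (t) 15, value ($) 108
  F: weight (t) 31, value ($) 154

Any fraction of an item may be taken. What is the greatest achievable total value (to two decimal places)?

Greedy by value/weight ratio, highest first.
Order: A (186/12=15.50) > E (108/15=7.20) > F (154/31=4.97) > B (60/16=3.75) > C (137/37=3.70) > D (23/20=1.15)
Fill: take A (12 @ 186) → take E (15 @ 108) → take 13/31 of F → 64.58; 40/40 used.
Total value = 358.58

358.58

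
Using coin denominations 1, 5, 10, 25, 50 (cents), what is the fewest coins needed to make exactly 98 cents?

Use the largest denomination that fits, subtract, and repeat.
98 − 1×50→48 − 1×25→23 − 2×10→3 − 3×1→0
Total coins = 1 + 1 + 2 + 3 = 7

7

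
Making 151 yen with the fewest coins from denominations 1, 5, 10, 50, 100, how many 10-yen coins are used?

0

Use the largest denomination that fits, subtract, and repeat.
151 = 1×100 + 1×50 + 1×1
Count of 10: 0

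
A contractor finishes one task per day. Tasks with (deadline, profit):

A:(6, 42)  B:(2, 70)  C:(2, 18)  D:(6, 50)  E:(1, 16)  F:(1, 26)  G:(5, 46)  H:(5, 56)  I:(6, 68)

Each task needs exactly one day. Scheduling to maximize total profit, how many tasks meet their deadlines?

6

Sort by profit descending; place each in the latest free slot ≤ its deadline.
By profit: B(d2,70), I(d6,68), H(d5,56), D(d6,50), G(d5,46), A(d6,42), F(d1,26), C(d2,18), E(d1,16)
B→slot 2; I→slot 6; H→slot 5; D→slot 4; G→slot 3; A→slot 1; F skipped; C skipped; E skipped.
6 of 9 scheduled.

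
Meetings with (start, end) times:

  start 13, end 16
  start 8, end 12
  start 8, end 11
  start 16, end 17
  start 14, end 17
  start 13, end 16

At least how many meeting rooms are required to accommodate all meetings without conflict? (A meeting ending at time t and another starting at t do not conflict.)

3

Count concurrent intervals with a sweep; the peak is the room count.
starts: [8, 8, 13, 13, 14, 16]
ends:   [11, 12, 16, 16, 17, 17]
s8→1 s8→2 e11→1 e12→0 s13→1 s13→2 s14→3  — peak 3.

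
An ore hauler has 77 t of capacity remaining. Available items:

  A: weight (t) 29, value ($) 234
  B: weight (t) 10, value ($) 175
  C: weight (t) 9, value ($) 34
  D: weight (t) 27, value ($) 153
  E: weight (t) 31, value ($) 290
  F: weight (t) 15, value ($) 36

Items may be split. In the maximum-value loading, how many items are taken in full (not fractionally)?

3

Sort by value per unit weight and fill in that order.
Ratios (sorted): B 17.50, E 9.35, A 8.07, D 5.67, C 3.78, F 2.40
take B (10 @ 175); take E (31 @ 290); take A (29 @ 234); take 7/27 of D → 39.67. Capacity used 77/77.
3 item(s) taken whole; one partial (take 7/27 of D).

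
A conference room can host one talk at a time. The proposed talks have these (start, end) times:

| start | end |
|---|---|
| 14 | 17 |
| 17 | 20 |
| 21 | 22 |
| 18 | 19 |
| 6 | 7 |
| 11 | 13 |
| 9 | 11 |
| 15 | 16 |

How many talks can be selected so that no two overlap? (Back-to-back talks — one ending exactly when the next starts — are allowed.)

6

Order by finish time; keep every interval that doesn't clash with the previous kept one.
Sorted by end: (6,7)  (9,11)  (11,13)  (15,16)  (14,17)  (18,19)  (17,20)  (21,22)
take (6,7); take (9,11); take (11,13); take (15,16); skip (14,17); take (18,19); take (21,22).
Selected 6 talks.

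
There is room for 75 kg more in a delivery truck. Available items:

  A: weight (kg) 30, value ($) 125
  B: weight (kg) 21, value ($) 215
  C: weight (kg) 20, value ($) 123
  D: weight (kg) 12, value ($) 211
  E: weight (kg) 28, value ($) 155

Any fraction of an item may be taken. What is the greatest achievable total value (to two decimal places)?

670.79

Order: D (211/12=17.58) > B (215/21=10.24) > C (123/20=6.15) > E (155/28=5.54) > A (125/30=4.17)
Fill: take D (12 @ 211) → take B (21 @ 215) → take C (20 @ 123) → take 22/28 of E → 121.79; 75/75 used.
Total value = 670.79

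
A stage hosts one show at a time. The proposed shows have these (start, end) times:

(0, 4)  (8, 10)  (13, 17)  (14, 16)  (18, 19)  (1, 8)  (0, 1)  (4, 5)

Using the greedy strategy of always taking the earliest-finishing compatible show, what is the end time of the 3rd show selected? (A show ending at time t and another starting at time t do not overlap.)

By end time: (0,1), (0,4), (4,5), (1,8), (8,10), (14,16), (13,17), (18,19).
Pick (0,1); next start ≥ 1 → (4,5); next start ≥ 5 → (8,10); next start ≥ 10 → (14,16); next start ≥ 16 → (18,19).
Selected: (0,1) (4,5) (8,10) (14,16) (18,19)

10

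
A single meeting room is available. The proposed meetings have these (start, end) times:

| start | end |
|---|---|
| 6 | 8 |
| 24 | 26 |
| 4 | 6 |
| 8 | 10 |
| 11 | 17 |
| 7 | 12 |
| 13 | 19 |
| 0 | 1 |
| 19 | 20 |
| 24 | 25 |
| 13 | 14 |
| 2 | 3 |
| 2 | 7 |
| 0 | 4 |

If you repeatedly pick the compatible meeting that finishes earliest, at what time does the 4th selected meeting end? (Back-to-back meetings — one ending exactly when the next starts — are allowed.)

By end time: (0,1), (2,3), (0,4), (4,6), (2,7), (6,8), (8,10), (7,12), (13,14), (11,17), (13,19), (19,20), (24,25), (24,26).
Pick (0,1); next start ≥ 1 → (2,3); next start ≥ 3 → (4,6); next start ≥ 6 → (6,8); next start ≥ 8 → (8,10); next start ≥ 10 → (13,14); next start ≥ 14 → (19,20); next start ≥ 20 → (24,25).
Selected: (0,1) (2,3) (4,6) (6,8) (8,10) (13,14) (19,20) (24,25)

8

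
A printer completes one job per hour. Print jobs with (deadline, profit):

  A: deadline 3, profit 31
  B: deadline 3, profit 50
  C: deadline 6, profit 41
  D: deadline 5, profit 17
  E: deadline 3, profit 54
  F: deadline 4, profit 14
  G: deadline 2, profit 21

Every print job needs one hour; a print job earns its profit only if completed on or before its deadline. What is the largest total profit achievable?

By profit: E(d3,54), B(d3,50), C(d6,41), A(d3,31), G(d2,21), D(d5,17), F(d4,14)
E→slot 3; B→slot 2; C→slot 6; A→slot 1; G skipped; D→slot 5; F→slot 4.
Profit = 31 + 50 + 54 + 14 + 17 + 41 = 207

207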